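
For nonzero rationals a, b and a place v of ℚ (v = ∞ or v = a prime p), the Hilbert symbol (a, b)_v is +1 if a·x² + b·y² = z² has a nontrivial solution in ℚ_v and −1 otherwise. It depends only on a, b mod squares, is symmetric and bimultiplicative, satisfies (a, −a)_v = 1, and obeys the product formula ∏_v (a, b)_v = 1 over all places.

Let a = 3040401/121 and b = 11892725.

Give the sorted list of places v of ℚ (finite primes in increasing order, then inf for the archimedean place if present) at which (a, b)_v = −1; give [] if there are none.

[3, 37]

(a, b) ≡ (62049, 475709) mod (ℚ^×)²; places V = {2, 3, 5, 7, 11, 13, 23, 37, 43, ∞}.
(a,b)_43: α=1, u≡25; β=1, v≡42 (mod 43); (25|43)=+1, (42|43)=-1; sign (−1)^1·+1^1·-1^1 = +1.
(a,b)_13: α=1, u≡5; β=1, v≡2 (mod 13); (5|13)=-1, (2|13)=-1; sign (−1)^0·-1^1·-1^1 = +1.
(a,b)_5: α=0, u≡1; β=2, v≡4 (mod 5); (1|5)=+1, (4|5)=+1; sign (−1)^0·+1^2·+1^0 = +1.
(a,b)_2: α=0, β=0; u≡1, v≡5 (mod 8); ε(u)ε(v)=0·0, αω(v)=0·1, βω(u)=0·0; sum ≡ 0  ⇒  +1.
(a,b)_3: α=1, u≡1; β=0, v≡2 (mod 3); (1|3)=+1, (2|3)=-1; sign (−1)^0·+1^0·-1^1 = -1.
(a,b)_∞: sgn(62049)=+, sgn(475709)=+, so +1.
(a,b)_37: α=1, u≡7; β=1, v≡6 (mod 37); (7|37)=+1, (6|37)=-1; sign (−1)^0·+1^1·-1^1 = -1.
(a,b)_11: α=-2, u≡1; β=0, v≡9 (mod 11); (1|11)=+1, (9|11)=+1; sign (−1)^0·+1^0·+1^-2 = +1.
(a,b)_7: α=2, u≡4; β=0, v≡5 (mod 7); (4|7)=+1, (5|7)=-1; sign (−1)^0·+1^0·-1^2 = +1.
(a,b)_23: α=0, u≡9; β=1, v≡12 (mod 23); (9|23)=+1, (12|23)=+1; sign (−1)^0·+1^1·+1^0 = +1.
Ram(62049, 475709) = {3, 37}; no ℚ_3-point on the conic.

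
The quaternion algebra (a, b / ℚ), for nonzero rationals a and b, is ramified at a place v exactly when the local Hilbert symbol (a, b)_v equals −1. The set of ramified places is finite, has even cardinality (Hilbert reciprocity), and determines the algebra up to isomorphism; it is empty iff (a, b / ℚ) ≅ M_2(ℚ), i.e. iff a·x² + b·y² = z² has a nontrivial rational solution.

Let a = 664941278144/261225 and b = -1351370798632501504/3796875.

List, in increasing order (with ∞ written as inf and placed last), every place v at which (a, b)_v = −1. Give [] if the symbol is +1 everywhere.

Mod squares: a ≡ 541671, b ≡ -3. Check v ∈ {∞, 2, 3, 5, 11, 13, 17, 19, 43}.
v=3: a=3^-5·(≡2), b=3^-5·(≡2) mod 3; (2|3)=-1, (2|3)=-1; (−1)^{-5·-5·1}·(-1)^-5·(-1)^-5 = -1.
v=13: a=13^3·(≡2), b=13^4·(≡9) mod 13; (2|13)=-1, (9|13)=+1; (−1)^{3·4·6}·(-1)^4·(+1)^3 = +1.
v=43: a=43^-1·(≡9), b=43^0·(≡1) mod 43; (9|43)=+1, (1|43)=+1; (−1)^{-1·0·21}·(+1)^0·(+1)^-1 = +1.
v=2: v_2(a)=6, v_2(b)=8; units ≡ 7, 5 (mod 8); ε·ε+αω+βω = 1·0+6·1+8·0 ≡ 0  ⇒  (a,b)_2 = +1.
v=5: a=5^-2·(≡1), b=5^-6·(≡2) mod 5; (1|5)=+1, (2|5)=-1; (−1)^{-2·-6·2}·(+1)^-6·(-1)^-2 = +1.
v=17: a=17^1·(≡14), b=17^2·(≡7) mod 17; (14|17)=-1, (7|17)=-1; (−1)^{1·2·8}·(-1)^2·(-1)^1 = -1.
v=∞: 541671 > 0 and -3 < 0  ⇒  (a,b)_∞ = +1.
v=19: a=19^1·(≡4), b=19^2·(≡16) mod 19; (4|19)=+1, (16|19)=+1; (−1)^{1·2·9}·(+1)^2·(+1)^1 = +1.
v=11: a=11^4·(≡3), b=11^6·(≡7) mod 11; (3|11)=+1, (7|11)=-1; (−1)^{4·6·5}·(+1)^6·(-1)^4 = +1.
Ram(541671, -3) = {3, 17}; no ℚ_3-point on the conic.

[3, 17]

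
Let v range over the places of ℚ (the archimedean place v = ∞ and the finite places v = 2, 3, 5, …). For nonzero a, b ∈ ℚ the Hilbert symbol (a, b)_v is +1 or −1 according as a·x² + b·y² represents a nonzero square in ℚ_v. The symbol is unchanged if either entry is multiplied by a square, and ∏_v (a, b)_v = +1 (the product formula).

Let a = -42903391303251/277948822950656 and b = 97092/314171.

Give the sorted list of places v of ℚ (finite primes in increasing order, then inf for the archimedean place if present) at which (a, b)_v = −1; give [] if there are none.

[2, 3, 29, 31]

(a, b) ≡ (-9889, 29667) mod (ℚ^×)²; places V = {2, 3, 11, 13, 29, 31, ∞}.
(a,b)_29: α=3, u≡24; β=1, v≡3 (mod 29); (24|29)=+1, (3|29)=-1; sign (−1)^0·+1^1·-1^3 = -1.
(a,b)_31: α=3, u≡27; β=1, v≡11 (mod 31); (27|31)=-1, (11|31)=-1; sign (−1)^1·-1^1·-1^3 = -1.
(a,b)_3: α=10, u≡2; β=3, v≡1 (mod 3); (2|3)=-1, (1|3)=+1; sign (−1)^0·-1^3·+1^10 = -1.
(a,b)_13: α=-8, u≡9; β=-4, v≡9 (mod 13); (9|13)=+1, (9|13)=+1; sign (−1)^0·+1^-4·+1^-8 = +1.
(a,b)_∞: sgn(-9889)=−, sgn(29667)=+, so +1.
(a,b)_2: α=-8, β=2; u≡7, v≡3 (mod 8); ε(u)ε(v)=1·1, αω(v)=-8·1, βω(u)=2·0; sum ≡ 1  ⇒  -1.
(a,b)_11: α=-3, u≡3; β=-1, v≡10 (mod 11); (3|11)=+1, (10|11)=-1; sign (−1)^1·+1^-1·-1^-3 = +1.
Ram(-9889, 29667) = {2, 3, 29, 31}; no ℚ_2-point on the conic.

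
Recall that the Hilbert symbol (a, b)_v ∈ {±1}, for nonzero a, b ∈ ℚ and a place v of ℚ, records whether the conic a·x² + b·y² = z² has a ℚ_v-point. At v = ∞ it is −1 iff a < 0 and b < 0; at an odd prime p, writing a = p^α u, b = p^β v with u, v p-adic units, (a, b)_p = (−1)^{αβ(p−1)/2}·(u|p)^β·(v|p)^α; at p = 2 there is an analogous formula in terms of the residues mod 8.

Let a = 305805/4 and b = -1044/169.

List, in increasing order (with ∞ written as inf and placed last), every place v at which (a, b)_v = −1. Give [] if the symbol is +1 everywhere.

Mod squares: a ≡ 305805, b ≡ -29. Check v ∈ {∞, 2, 3, 5, 13, 19, 29, 37}.
v=13: a=13^0·(≡8), b=13^-2·(≡9) mod 13; (8|13)=-1, (9|13)=+1; (−1)^{0·-2·6}·(-1)^-2·(+1)^0 = +1.
v=37: a=37^1·(≡22), b=37^0·(≡19) mod 37; (22|37)=-1, (19|37)=-1; (−1)^{1·0·18}·(-1)^0·(-1)^1 = -1.
v=2: v_2(a)=-2, v_2(b)=2; units ≡ 5, 3 (mod 8); ε·ε+αω+βω = 0·1+-2·1+2·1 ≡ 0  ⇒  (a,b)_2 = +1.
v=∞: 305805 > 0 and -29 < 0  ⇒  (a,b)_∞ = +1.
v=5: a=5^1·(≡4), b=5^0·(≡4) mod 5; (4|5)=+1, (4|5)=+1; (−1)^{1·0·2}·(+1)^0·(+1)^1 = +1.
v=19: a=19^1·(≡10), b=19^0·(≡9) mod 19; (10|19)=-1, (9|19)=+1; (−1)^{1·0·9}·(-1)^0·(+1)^1 = +1.
v=29: a=29^1·(≡19), b=29^1·(≡13) mod 29; (19|29)=-1, (13|29)=+1; (−1)^{1·1·14}·(-1)^1·(+1)^1 = -1.
v=3: a=3^1·(≡1), b=3^2·(≡1) mod 3; (1|3)=+1, (1|3)=+1; (−1)^{1·2·1}·(+1)^2·(+1)^1 = +1.
(305805, -29 / ℚ) ramifies at {29, 37}: a division algebra.

[29, 37]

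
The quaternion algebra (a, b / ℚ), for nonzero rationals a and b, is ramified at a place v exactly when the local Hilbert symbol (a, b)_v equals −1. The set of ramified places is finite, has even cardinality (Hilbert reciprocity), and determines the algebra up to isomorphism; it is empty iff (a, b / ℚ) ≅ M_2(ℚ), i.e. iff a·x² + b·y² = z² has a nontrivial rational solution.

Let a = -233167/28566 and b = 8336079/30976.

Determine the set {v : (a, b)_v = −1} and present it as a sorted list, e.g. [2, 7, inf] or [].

(a, b) ≡ (-11562, 551) mod (ℚ^×)²; places V = {2, 3, 11, 19, 23, 29, 41, 47, ∞}.
(a,b)_3: α=-3, u≡1; β=2, v≡2 (mod 3); (1|3)=+1, (2|3)=-1; sign (−1)^0·+1^2·-1^-3 = -1.
(a,b)_∞: sgn(-11562)=−, sgn(551)=+, so +1.
(a,b)_23: α=-2, u≡21; β=0, v≡22 (mod 23); (21|23)=-1, (22|23)=-1; sign (−1)^0·-1^0·-1^-2 = +1.
(a,b)_29: α=0, u≡22; β=1, v≡8 (mod 29); (22|29)=+1, (8|29)=-1; sign (−1)^0·+1^1·-1^0 = +1.
(a,b)_47: α=1, u≡12; β=0, v≡6 (mod 47); (12|47)=+1, (6|47)=+1; sign (−1)^0·+1^0·+1^1 = +1.
(a,b)_11: α=2, u≡2; β=-2, v≡5 (mod 11); (2|11)=-1, (5|11)=+1; sign (−1)^0·-1^-2·+1^2 = +1.
(a,b)_2: α=-1, β=-8; u≡3, v≡7 (mod 8); ε(u)ε(v)=1·1, αω(v)=-1·0, βω(u)=-8·1; sum ≡ 1  ⇒  -1.
(a,b)_41: α=1, u≡25; β=2, v≡37 (mod 41); (25|41)=+1, (37|41)=+1; sign (−1)^0·+1^2·+1^1 = +1.
(a,b)_19: α=0, u≡17; β=1, v≡2 (mod 19); (17|19)=+1, (2|19)=-1; sign (−1)^0·+1^1·-1^0 = +1.
|Ram(-11562, 551)| = 2, even; anisotropic at {2, 3}.

[2, 3]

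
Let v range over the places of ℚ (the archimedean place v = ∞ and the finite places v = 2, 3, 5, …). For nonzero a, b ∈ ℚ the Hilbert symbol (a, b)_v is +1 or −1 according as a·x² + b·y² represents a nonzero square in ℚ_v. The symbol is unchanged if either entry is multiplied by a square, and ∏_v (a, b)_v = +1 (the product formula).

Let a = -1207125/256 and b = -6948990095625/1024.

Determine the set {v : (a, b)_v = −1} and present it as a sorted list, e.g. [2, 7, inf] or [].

(a, b) ≡ (-5365, -1073) mod (ℚ^×)²; places V = {2, 3, 5, 29, 37, ∞}.
(a,b)_∞: sgn(-5365)=−, sgn(-1073)=−, so -1.
(a,b)_29: α=1, u≡2; β=3, v≡15 (mod 29); (2|29)=-1, (15|29)=-1; sign (−1)^0·-1^3·-1^1 = +1.
(a,b)_37: α=1, u≡34; β=3, v≡19 (mod 37); (34|37)=+1, (19|37)=-1; sign (−1)^0·+1^3·-1^1 = -1.
(a,b)_2: α=-8, β=-10; u≡3, v≡7 (mod 8); ε(u)ε(v)=1·1, αω(v)=-8·0, βω(u)=-10·1; sum ≡ 1  ⇒  -1.
(a,b)_5: α=3, u≡3; β=4, v≡3 (mod 5); (3|5)=-1, (3|5)=-1; sign (−1)^0·-1^4·-1^3 = -1.
(a,b)_3: α=2, u≡2; β=2, v≡1 (mod 3); (2|3)=-1, (1|3)=+1; sign (−1)^0·-1^2·+1^2 = +1.
(-5365, -1073 / ℚ) ramifies at {2, 5, 37, ∞}: a division algebra.

[2, 5, 37, inf]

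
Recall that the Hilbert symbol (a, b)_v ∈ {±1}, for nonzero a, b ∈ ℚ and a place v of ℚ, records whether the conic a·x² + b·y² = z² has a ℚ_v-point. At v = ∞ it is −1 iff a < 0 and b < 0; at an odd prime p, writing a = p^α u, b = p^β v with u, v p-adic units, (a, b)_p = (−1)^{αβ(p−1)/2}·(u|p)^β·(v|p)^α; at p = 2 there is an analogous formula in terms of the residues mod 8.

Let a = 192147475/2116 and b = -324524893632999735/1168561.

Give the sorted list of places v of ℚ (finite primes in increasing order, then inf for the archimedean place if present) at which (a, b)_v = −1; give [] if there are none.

(a, b) ≡ (9139, -4620135) mod (ℚ^×)²; places V = {2, 3, 5, 13, 19, 23, 29, 37, 43, 47, ∞}.
(a,b)_13: α=1, u≡3; β=3, v≡1 (mod 13); (3|13)=+1, (1|13)=+1; sign (−1)^0·+1^3·+1^1 = +1.
(a,b)_19: α=1, u≡4; β=3, v≡17 (mod 19); (4|19)=+1, (17|19)=+1; sign (−1)^1·+1^3·+1^1 = -1.
(a,b)_2: α=-2, β=0; u≡3, v≡1 (mod 8); ε(u)ε(v)=1·0, αω(v)=-2·0, βω(u)=0·1; sum ≡ 0  ⇒  +1.
(a,b)_29: α=2, u≡16; β=3, v≡10 (mod 29); (16|29)=+1, (10|29)=-1; sign (−1)^0·+1^3·-1^2 = +1.
(a,b)_23: α=-2, u≡6; β=-2, v≡6 (mod 23); (6|23)=+1, (6|23)=+1; sign (−1)^0·+1^-2·+1^-2 = +1.
(a,b)_∞: sgn(9139)=+, sgn(-4620135)=−, so +1.
(a,b)_47: α=0, u≡7; β=-2, v≡4 (mod 47); (7|47)=+1, (4|47)=+1; sign (−1)^0·+1^-2·+1^0 = +1.
(a,b)_43: α=0, u≡14; β=1, v≡18 (mod 43); (14|43)=+1, (18|43)=-1; sign (−1)^0·+1^1·-1^0 = +1.
(a,b)_3: α=0, u≡1; β=1, v≡2 (mod 3); (1|3)=+1, (2|3)=-1; sign (−1)^0·+1^1·-1^0 = +1.
(a,b)_37: α=1, u≡11; β=2, v≡2 (mod 37); (11|37)=+1, (2|37)=-1; sign (−1)^0·+1^2·-1^1 = -1.
(a,b)_5: α=2, u≡4; β=1, v≡3 (mod 5); (4|5)=+1, (3|5)=-1; sign (−1)^0·+1^1·-1^2 = +1.
(9139, -4620135 / ℚ) ramifies at {19, 37}: a division algebra.

[19, 37]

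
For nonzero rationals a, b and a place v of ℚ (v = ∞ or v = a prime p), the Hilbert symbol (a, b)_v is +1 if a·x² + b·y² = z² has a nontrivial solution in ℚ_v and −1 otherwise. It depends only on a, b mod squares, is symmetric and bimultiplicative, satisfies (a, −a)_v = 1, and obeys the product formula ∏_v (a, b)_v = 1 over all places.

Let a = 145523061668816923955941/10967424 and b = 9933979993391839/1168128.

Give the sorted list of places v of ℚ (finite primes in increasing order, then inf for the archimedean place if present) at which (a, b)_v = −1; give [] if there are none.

Mod squares: a ≡ 3534, b ≡ 74613. Check v ∈ {∞, 2, 3, 7, 11, 13, 17, 19, 29, 31, 37}.
v=31: a=31^3·(≡15), b=31^2·(≡13) mod 31; (15|31)=-1, (13|31)=-1; (−1)^{3·2·15}·(-1)^2·(-1)^3 = -1.
v=13: a=13^-4·(≡11), b=13^-2·(≡11) mod 13; (11|13)=-1, (11|13)=-1; (−1)^{-4·-2·6}·(-1)^-2·(-1)^-4 = +1.
v=∞: 3534 > 0 and 74613 > 0  ⇒  (a,b)_∞ = +1.
v=7: a=7^2·(≡6), b=7^1·(≡3) mod 7; (6|7)=-1, (3|7)=-1; (−1)^{2·1·3}·(-1)^1·(-1)^2 = -1.
v=29: a=29^2·(≡4), b=29^2·(≡6) mod 29; (4|29)=+1, (6|29)=+1; (−1)^{2·2·14}·(+1)^2·(+1)^2 = +1.
v=37: a=37^2·(≡18), b=37^2·(≡36) mod 37; (18|37)=-1, (36|37)=+1; (−1)^{2·2·18}·(-1)^2·(+1)^2 = +1.
v=19: a=19^5·(≡13), b=19^3·(≡10) mod 19; (13|19)=-1, (10|19)=-1; (−1)^{5·3·9}·(-1)^3·(-1)^5 = -1.
v=11: a=11^2·(≡5), b=11^1·(≡2) mod 11; (5|11)=+1, (2|11)=-1; (−1)^{2·1·5}·(+1)^1·(-1)^2 = +1.
v=2: v_2(a)=-7, v_2(b)=-8; units ≡ 7, 5 (mod 8); ε·ε+αω+βω = 1·0+-7·1+-8·0 ≡ 1  ⇒  (a,b)_2 = -1.
v=17: a=17^2·(≡2), b=17^1·(≡6) mod 17; (2|17)=+1, (6|17)=-1; (−1)^{2·1·8}·(+1)^1·(-1)^2 = +1.
v=3: a=3^-1·(≡2), b=3^-3·(≡1) mod 3; (2|3)=-1, (1|3)=+1; (−1)^{-1·-3·1}·(-1)^-3·(+1)^-1 = +1.
(3534, 74613 / ℚ) ramifies at {2, 7, 19, 31}: a division algebra.

[2, 7, 19, 31]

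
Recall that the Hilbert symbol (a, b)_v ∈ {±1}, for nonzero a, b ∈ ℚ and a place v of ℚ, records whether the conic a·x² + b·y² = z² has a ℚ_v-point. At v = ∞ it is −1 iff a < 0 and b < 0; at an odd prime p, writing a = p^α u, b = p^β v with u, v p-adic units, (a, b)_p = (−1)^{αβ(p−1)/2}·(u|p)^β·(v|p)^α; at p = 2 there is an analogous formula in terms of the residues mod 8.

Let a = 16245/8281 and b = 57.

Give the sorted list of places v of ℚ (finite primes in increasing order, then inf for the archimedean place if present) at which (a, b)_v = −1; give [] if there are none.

Mod squares: a ≡ 5, b ≡ 57. Check v ∈ {∞, 2, 3, 5, 7, 13, 19}.
v=2: v_2(a)=0, v_2(b)=0; units ≡ 5, 1 (mod 8); ε·ε+αω+βω = 0·0+0·0+0·1 ≡ 0  ⇒  (a,b)_2 = +1.
v=5: a=5^1·(≡4), b=5^0·(≡2) mod 5; (4|5)=+1, (2|5)=-1; (−1)^{1·0·2}·(+1)^0·(-1)^1 = -1.
v=13: a=13^-2·(≡6), b=13^0·(≡5) mod 13; (6|13)=-1, (5|13)=-1; (−1)^{-2·0·6}·(-1)^0·(-1)^-2 = +1.
v=19: a=19^2·(≡4), b=19^1·(≡3) mod 19; (4|19)=+1, (3|19)=-1; (−1)^{2·1·9}·(+1)^1·(-1)^2 = +1.
v=3: a=3^2·(≡2), b=3^1·(≡1) mod 3; (2|3)=-1, (1|3)=+1; (−1)^{2·1·1}·(-1)^1·(+1)^2 = -1.
v=7: a=7^-2·(≡5), b=7^0·(≡1) mod 7; (5|7)=-1, (1|7)=+1; (−1)^{-2·0·3}·(-1)^0·(+1)^-2 = +1.
v=∞: 5 > 0 and 57 > 0  ⇒  (a,b)_∞ = +1.
Ram(5, 57) = {3, 5}; no ℚ_3-point on the conic.

[3, 5]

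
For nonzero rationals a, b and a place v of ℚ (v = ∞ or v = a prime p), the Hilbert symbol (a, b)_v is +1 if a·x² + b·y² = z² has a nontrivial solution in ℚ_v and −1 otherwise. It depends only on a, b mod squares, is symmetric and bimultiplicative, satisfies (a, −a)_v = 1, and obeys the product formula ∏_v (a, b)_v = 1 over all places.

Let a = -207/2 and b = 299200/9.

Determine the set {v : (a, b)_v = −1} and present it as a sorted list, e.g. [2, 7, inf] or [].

[2, 17]

Mod squares: a ≡ -46, b ≡ 187. Check v ∈ {∞, 2, 3, 5, 11, 17, 23}.
v=23: a=23^1·(≡7), b=23^0·(≡12) mod 23; (7|23)=-1, (12|23)=+1; (−1)^{1·0·11}·(-1)^0·(+1)^1 = +1.
v=17: a=17^0·(≡7), b=17^1·(≡10) mod 17; (7|17)=-1, (10|17)=-1; (−1)^{0·1·8}·(-1)^1·(-1)^0 = -1.
v=3: a=3^2·(≡2), b=3^-2·(≡1) mod 3; (2|3)=-1, (1|3)=+1; (−1)^{2·-2·1}·(-1)^-2·(+1)^2 = +1.
v=11: a=11^0·(≡1), b=11^1·(≡7) mod 11; (1|11)=+1, (7|11)=-1; (−1)^{0·1·5}·(+1)^1·(-1)^0 = +1.
v=5: a=5^0·(≡4), b=5^2·(≡2) mod 5; (4|5)=+1, (2|5)=-1; (−1)^{0·2·2}·(+1)^2·(-1)^0 = +1.
v=∞: -46 < 0 and 187 > 0  ⇒  (a,b)_∞ = +1.
v=2: v_2(a)=-1, v_2(b)=6; units ≡ 1, 3 (mod 8); ε·ε+αω+βω = 0·1+-1·1+6·0 ≡ 1  ⇒  (a,b)_2 = -1.
|Ram(-46, 187)| = 2, even; anisotropic at {2, 17}.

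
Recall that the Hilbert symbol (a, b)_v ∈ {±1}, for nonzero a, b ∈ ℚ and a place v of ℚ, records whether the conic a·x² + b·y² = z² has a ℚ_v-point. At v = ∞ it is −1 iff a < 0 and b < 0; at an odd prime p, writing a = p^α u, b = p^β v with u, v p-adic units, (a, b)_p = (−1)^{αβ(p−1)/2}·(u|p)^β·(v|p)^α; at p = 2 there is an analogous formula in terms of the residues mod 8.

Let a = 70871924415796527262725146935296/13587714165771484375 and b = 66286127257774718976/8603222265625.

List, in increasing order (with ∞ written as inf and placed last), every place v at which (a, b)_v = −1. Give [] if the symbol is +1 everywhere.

Mod squares: a ≡ 6622, b ≡ 30659. Check v ∈ {∞, 2, 3, 5, 7, 11, 13, 19, 23, 31, 43}.
v=7: a=7^-1·(≡1), b=7^0·(≡3) mod 7; (1|7)=+1, (3|7)=-1; (−1)^{-1·0·3}·(+1)^0·(-1)^-1 = -1.
v=31: a=31^2·(≡25), b=31^1·(≡2) mod 31; (25|31)=+1, (2|31)=+1; (−1)^{2·1·15}·(+1)^1·(+1)^2 = +1.
v=13: a=13^-2·(≡8), b=13^-2·(≡5) mod 13; (8|13)=-1, (5|13)=-1; (−1)^{-2·-2·6}·(-1)^-2·(-1)^-2 = +1.
v=2: v_2(a)=43, v_2(b)=30; units ≡ 7, 3 (mod 8); ε·ε+αω+βω = 1·1+43·1+30·0 ≡ 0  ⇒  (a,b)_2 = +1.
v=∞: 6622 > 0 and 30659 > 0  ⇒  (a,b)_∞ = +1.
v=5: a=5^-12·(≡2), b=5^-8·(≡4) mod 5; (2|5)=-1, (4|5)=+1; (−1)^{-12·-8·2}·(-1)^-8·(+1)^-12 = +1.
v=3: a=3^4·(≡1), b=3^2·(≡2) mod 3; (1|3)=+1, (2|3)=-1; (−1)^{4·2·1}·(+1)^2·(-1)^4 = +1.
v=19: a=19^-6·(≡2), b=19^-4·(≡14) mod 19; (2|19)=-1, (14|19)=-1; (−1)^{-6·-4·9}·(-1)^-4·(-1)^-6 = +1.
v=23: a=23^2·(≡14), b=23^1·(≡21) mod 23; (14|23)=-1, (21|23)=-1; (−1)^{2·1·11}·(-1)^1·(-1)^2 = -1.
v=43: a=43^5·(≡9), b=43^3·(≡21) mod 43; (9|43)=+1, (21|43)=+1; (−1)^{5·3·21}·(+1)^3·(+1)^5 = -1.
v=11: a=11^3·(≡7), b=11^2·(≡2) mod 11; (7|11)=-1, (2|11)=-1; (−1)^{3·2·5}·(-1)^2·(-1)^3 = -1.
|Ram(6622, 30659)| = 4, even; anisotropic at {7, 11, 23, 43}.

[7, 11, 23, 43]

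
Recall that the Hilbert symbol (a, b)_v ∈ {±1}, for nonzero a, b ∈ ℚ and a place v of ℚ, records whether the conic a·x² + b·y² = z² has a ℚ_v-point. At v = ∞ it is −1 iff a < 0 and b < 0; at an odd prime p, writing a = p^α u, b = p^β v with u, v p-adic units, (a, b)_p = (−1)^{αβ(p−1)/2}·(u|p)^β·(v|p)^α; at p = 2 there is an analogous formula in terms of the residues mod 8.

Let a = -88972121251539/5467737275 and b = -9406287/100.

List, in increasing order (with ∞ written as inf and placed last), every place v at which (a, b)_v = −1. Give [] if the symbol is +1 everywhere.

(a, b) ≡ (-23529, -12903) mod (ℚ^×)²; places V = {2, 3, 5, 7, 11, 13, 17, 23, 31, 43, ∞}.
(a,b)_3: α=5, u≡2; β=7, v≡1 (mod 3); (2|3)=-1, (1|3)=+1; sign (−1)^1·-1^7·+1^5 = +1.
(a,b)_5: α=-2, u≡1; β=-2, v≡2 (mod 5); (1|5)=+1, (2|5)=-1; sign (−1)^0·+1^-2·-1^-2 = +1.
(a,b)_23: α=1, u≡2; β=1, v≡5 (mod 23); (2|23)=+1, (5|23)=-1; sign (−1)^1·+1^1·-1^1 = +1.
(a,b)_2: α=0, β=-2; u≡7, v≡1 (mod 8); ε(u)ε(v)=1·0, αω(v)=0·0, βω(u)=-2·0; sum ≡ 0  ⇒  +1.
(a,b)_7: α=-6, u≡3; β=0, v≡6 (mod 7); (3|7)=-1, (6|7)=-1; sign (−1)^0·-1^0·-1^-6 = +1.
(a,b)_43: α=2, u≡31; β=0, v≡25 (mod 43); (31|43)=+1, (25|43)=+1; sign (−1)^0·+1^0·+1^2 = +1.
(a,b)_∞: sgn(-23529)=−, sgn(-12903)=−, so -1.
(a,b)_17: α=2, u≡1; β=1, v≡6 (mod 17); (1|17)=+1, (6|17)=-1; sign (−1)^0·+1^1·-1^2 = +1.
(a,b)_11: α=-1, u≡6; β=1, v≡1 (mod 11); (6|11)=-1, (1|11)=+1; sign (−1)^1·-1^1·+1^-1 = +1.
(a,b)_31: α=3, u≡18; β=0, v≡15 (mod 31); (18|31)=+1, (15|31)=-1; sign (−1)^0·+1^0·-1^3 = -1.
(a,b)_13: α=-2, u≡3; β=0, v≡5 (mod 13); (3|13)=+1, (5|13)=-1; sign (−1)^0·+1^0·-1^-2 = +1.
Ram(-23529, -12903) = {31, ∞}; no ℚ_31-point on the conic.

[31, inf]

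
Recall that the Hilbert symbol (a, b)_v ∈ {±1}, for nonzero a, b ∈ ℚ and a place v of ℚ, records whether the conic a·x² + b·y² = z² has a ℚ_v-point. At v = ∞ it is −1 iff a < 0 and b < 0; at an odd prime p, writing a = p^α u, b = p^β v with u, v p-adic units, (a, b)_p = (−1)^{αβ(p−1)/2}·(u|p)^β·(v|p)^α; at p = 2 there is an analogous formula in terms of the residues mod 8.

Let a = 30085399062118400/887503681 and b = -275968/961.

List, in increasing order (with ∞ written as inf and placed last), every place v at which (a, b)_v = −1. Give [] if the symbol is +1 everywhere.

[11, 17]

Mod squares: a ≡ 374, b ≡ -22. Check v ∈ {∞, 2, 5, 7, 11, 13, 17, 31}.
v=5: a=5^2·(≡1), b=5^0·(≡2) mod 5; (1|5)=+1, (2|5)=-1; (−1)^{2·0·2}·(+1)^0·(-1)^2 = +1.
v=13: a=13^2·(≡1), b=13^0·(≡4) mod 13; (1|13)=+1, (4|13)=+1; (−1)^{2·0·6}·(+1)^0·(+1)^2 = +1.
v=11: a=11^3·(≡3), b=11^1·(≡9) mod 11; (3|11)=+1, (9|11)=+1; (−1)^{3·1·5}·(+1)^1·(+1)^3 = -1.
v=∞: 374 > 0 and -22 < 0  ⇒  (a,b)_∞ = +1.
v=2: v_2(a)=17, v_2(b)=9; units ≡ 3, 5 (mod 8); ε·ε+αω+βω = 1·0+17·1+9·1 ≡ 0  ⇒  (a,b)_2 = +1.
v=7: a=7^4·(≡6), b=7^2·(≡5) mod 7; (6|7)=-1, (5|7)=-1; (−1)^{4·2·3}·(-1)^2·(-1)^4 = +1.
v=17: a=17^1·(≡7), b=17^0·(≡3) mod 17; (7|17)=-1, (3|17)=-1; (−1)^{1·0·8}·(-1)^0·(-1)^1 = -1.
v=31: a=31^-6·(≡7), b=31^-2·(≡25) mod 31; (7|31)=+1, (25|31)=+1; (−1)^{-6·-2·15}·(+1)^-2·(+1)^-6 = +1.
Ram(374, -22) = {11, 17}; no ℚ_11-point on the conic.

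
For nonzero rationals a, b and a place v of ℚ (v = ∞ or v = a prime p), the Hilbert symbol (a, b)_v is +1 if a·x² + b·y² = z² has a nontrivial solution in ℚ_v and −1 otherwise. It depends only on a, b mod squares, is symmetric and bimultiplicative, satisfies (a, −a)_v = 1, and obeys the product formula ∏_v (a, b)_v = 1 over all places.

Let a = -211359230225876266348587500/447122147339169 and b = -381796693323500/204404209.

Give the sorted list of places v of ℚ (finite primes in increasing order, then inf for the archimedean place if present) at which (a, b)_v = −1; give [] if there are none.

[19, inf]

(a, b) ≡ (-35, -1235) mod (ℚ^×)²; places V = {2, 3, 5, 7, 13, 17, 19, 29, 41, 47, ∞}.
(a,b)_13: α=8, u≡1; β=5, v≡1 (mod 13); (1|13)=+1, (1|13)=+1; sign (−1)^0·+1^5·+1^8 = +1.
(a,b)_∞: sgn(-35)=−, sgn(-1235)=−, so -1.
(a,b)_29: α=-6, u≡7; β=-4, v≡21 (mod 29); (7|29)=+1, (21|29)=-1; sign (−1)^0·+1^-4·-1^-6 = +1.
(a,b)_41: α=2, u≡29; β=0, v≡10 (mod 41); (29|41)=-1, (10|41)=+1; sign (−1)^0·-1^0·+1^2 = +1.
(a,b)_19: α=2, u≡18; β=1, v≡7 (mod 19); (18|19)=-1, (7|19)=+1; sign (−1)^0·-1^1·+1^2 = -1.
(a,b)_2: α=2, β=2; u≡5, v≡5 (mod 8); ε(u)ε(v)=0·0, αω(v)=2·1, βω(u)=2·1; sum ≡ 0  ⇒  +1.
(a,b)_17: α=-4, u≡8; β=-2, v≡6 (mod 17); (8|17)=+1, (6|17)=-1; sign (−1)^0·+1^-2·-1^-4 = +1.
(a,b)_3: α=-2, u≡1; β=0, v≡1 (mod 3); (1|3)=+1, (1|3)=+1; sign (−1)^0·+1^0·+1^-2 = +1.
(a,b)_5: α=5, u≡3; β=3, v≡3 (mod 5); (3|5)=-1, (3|5)=-1; sign (−1)^0·-1^3·-1^5 = +1.
(a,b)_47: α=4, u≡4; β=2, v≡8 (mod 47); (4|47)=+1, (8|47)=+1; sign (−1)^0·+1^2·+1^4 = +1.
(a,b)_7: α=1, u≡2; β=2, v≡2 (mod 7); (2|7)=+1, (2|7)=+1; sign (−1)^0·+1^2·+1^1 = +1.
Ram(-35, -1235) = {19, ∞}; no ℚ_19-point on the conic.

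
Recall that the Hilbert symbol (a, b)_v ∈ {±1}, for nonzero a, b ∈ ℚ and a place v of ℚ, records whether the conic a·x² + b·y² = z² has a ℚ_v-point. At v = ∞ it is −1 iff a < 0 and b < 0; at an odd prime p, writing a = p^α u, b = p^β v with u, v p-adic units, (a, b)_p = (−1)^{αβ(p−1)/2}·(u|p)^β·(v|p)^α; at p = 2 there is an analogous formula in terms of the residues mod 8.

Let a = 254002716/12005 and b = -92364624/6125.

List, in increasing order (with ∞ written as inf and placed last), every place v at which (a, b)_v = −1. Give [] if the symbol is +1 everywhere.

[2, 31]

(a, b) ≡ (32395, -2945) mod (ℚ^×)²; places V = {2, 3, 5, 7, 11, 19, 31, ∞}.
(a,b)_3: α=4, u≡1; β=4, v≡1 (mod 3); (1|3)=+1, (1|3)=+1; sign (−1)^0·+1^4·+1^4 = +1.
(a,b)_11: α=3, u≡2; β=2, v≡5 (mod 11); (2|11)=-1, (5|11)=+1; sign (−1)^0·-1^2·+1^3 = +1.
(a,b)_7: α=-4, u≡6; β=-2, v≡2 (mod 7); (6|7)=-1, (2|7)=+1; sign (−1)^0·-1^-2·+1^-4 = +1.
(a,b)_5: α=-1, u≡1; β=-3, v≡4 (mod 5); (1|5)=+1, (4|5)=+1; sign (−1)^0·+1^-3·+1^-1 = +1.
(a,b)_19: α=1, u≡15; β=1, v≡9 (mod 19); (15|19)=-1, (9|19)=+1; sign (−1)^1·-1^1·+1^1 = +1.
(a,b)_∞: sgn(32395)=+, sgn(-2945)=−, so +1.
(a,b)_2: α=2, β=4; u≡3, v≡7 (mod 8); ε(u)ε(v)=1·1, αω(v)=2·0, βω(u)=4·1; sum ≡ 1  ⇒  -1.
(a,b)_31: α=1, u≡11; β=1, v≡12 (mod 31); (11|31)=-1, (12|31)=-1; sign (−1)^1·-1^1·-1^1 = -1.
|Ram(32395, -2945)| = 2, even; anisotropic at {2, 31}.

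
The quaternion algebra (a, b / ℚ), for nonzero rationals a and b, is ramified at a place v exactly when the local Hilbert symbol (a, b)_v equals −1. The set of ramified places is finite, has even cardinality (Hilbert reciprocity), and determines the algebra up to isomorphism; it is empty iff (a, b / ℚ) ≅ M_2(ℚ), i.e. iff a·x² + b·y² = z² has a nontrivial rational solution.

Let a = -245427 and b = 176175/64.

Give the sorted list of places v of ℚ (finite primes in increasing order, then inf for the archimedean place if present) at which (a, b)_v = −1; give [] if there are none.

Mod squares: a ≡ -245427, b ≡ 87. Check v ∈ {∞, 2, 3, 5, 7, 13, 29, 31}.
v=∞: -245427 < 0 and 87 > 0  ⇒  (a,b)_∞ = +1.
v=31: a=31^1·(≡19), b=31^0·(≡1) mod 31; (19|31)=+1, (1|31)=+1; (−1)^{1·0·15}·(+1)^0·(+1)^1 = +1.
v=29: a=29^1·(≡5), b=29^1·(≡12) mod 29; (5|29)=+1, (12|29)=-1; (−1)^{1·1·14}·(+1)^1·(-1)^1 = -1.
v=5: a=5^0·(≡3), b=5^2·(≡3) mod 5; (3|5)=-1, (3|5)=-1; (−1)^{0·2·2}·(-1)^2·(-1)^0 = +1.
v=3: a=3^1·(≡1), b=3^5·(≡2) mod 3; (1|3)=+1, (2|3)=-1; (−1)^{1·5·1}·(+1)^5·(-1)^1 = +1.
v=2: v_2(a)=0, v_2(b)=-6; units ≡ 5, 7 (mod 8); ε·ε+αω+βω = 0·1+0·0+-6·1 ≡ 0  ⇒  (a,b)_2 = +1.
v=7: a=7^1·(≡2), b=7^0·(≡6) mod 7; (2|7)=+1, (6|7)=-1; (−1)^{1·0·3}·(+1)^0·(-1)^1 = -1.
v=13: a=13^1·(≡10), b=13^0·(≡1) mod 13; (10|13)=+1, (1|13)=+1; (−1)^{1·0·6}·(+1)^0·(+1)^1 = +1.
|Ram(-245427, 87)| = 2, even; anisotropic at {7, 29}.

[7, 29]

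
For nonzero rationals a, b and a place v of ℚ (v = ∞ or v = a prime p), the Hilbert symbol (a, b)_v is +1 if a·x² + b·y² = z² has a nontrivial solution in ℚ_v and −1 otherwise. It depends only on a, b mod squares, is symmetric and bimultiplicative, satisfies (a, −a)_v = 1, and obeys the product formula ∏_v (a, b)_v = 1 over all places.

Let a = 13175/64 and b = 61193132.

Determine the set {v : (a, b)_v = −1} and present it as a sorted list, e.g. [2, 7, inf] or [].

(a, b) ≡ (527, 15298283) mod (ℚ^×)²; places V = {2, 5, 7, 11, 13, 17, 29, 31, ∞}.
(a,b)_13: α=0, u≡7; β=1, v≡7 (mod 13); (7|13)=-1, (7|13)=-1; sign (−1)^0·-1^1·-1^0 = -1.
(a,b)_∞: sgn(527)=+, sgn(15298283)=+, so +1.
(a,b)_5: α=2, u≡3; β=0, v≡2 (mod 5); (3|5)=-1, (2|5)=-1; sign (−1)^0·-1^0·-1^2 = +1.
(a,b)_29: α=0, u≡16; β=1, v≡10 (mod 29); (16|29)=+1, (10|29)=-1; sign (−1)^0·+1^1·-1^0 = +1.
(a,b)_11: α=0, u≡7; β=1, v≡4 (mod 11); (7|11)=-1, (4|11)=+1; sign (−1)^0·-1^1·+1^0 = -1.
(a,b)_17: α=1, u≡6; β=1, v≡16 (mod 17); (6|17)=-1, (16|17)=+1; sign (−1)^0·-1^1·+1^1 = -1.
(a,b)_2: α=-6, β=2; u≡7, v≡3 (mod 8); ε(u)ε(v)=1·1, αω(v)=-6·1, βω(u)=2·0; sum ≡ 1  ⇒  -1.
(a,b)_31: α=1, u≡11; β=1, v≡16 (mod 31); (11|31)=-1, (16|31)=+1; sign (−1)^1·-1^1·+1^1 = +1.
(a,b)_7: α=0, u≡1; β=1, v≡3 (mod 7); (1|7)=+1, (3|7)=-1; sign (−1)^0·+1^1·-1^0 = +1.
|Ram(527, 15298283)| = 4, even; anisotropic at {2, 11, 13, 17}.

[2, 11, 13, 17]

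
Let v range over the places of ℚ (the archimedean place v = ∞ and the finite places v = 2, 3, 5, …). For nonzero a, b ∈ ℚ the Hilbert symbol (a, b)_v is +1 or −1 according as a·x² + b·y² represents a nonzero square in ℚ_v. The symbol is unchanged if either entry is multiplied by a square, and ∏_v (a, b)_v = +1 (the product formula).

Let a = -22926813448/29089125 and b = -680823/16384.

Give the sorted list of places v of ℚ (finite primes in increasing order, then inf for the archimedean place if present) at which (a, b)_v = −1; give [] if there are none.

[5, 11, 17, inf]

Mod squares: a ≡ -35530, b ≡ -143. Check v ∈ {∞, 2, 3, 5, 7, 11, 13, 17, 19, 23}.
v=13: a=13^-2·(≡4), b=13^1·(≡8) mod 13; (4|13)=+1, (8|13)=-1; (−1)^{-2·1·6}·(+1)^1·(-1)^-2 = +1.
v=2: v_2(a)=3, v_2(b)=-14; units ≡ 3, 1 (mod 8); ε·ε+αω+βω = 1·0+3·0+-14·1 ≡ 0  ⇒  (a,b)_2 = +1.
v=∞: -35530 < 0 and -143 < 0  ⇒  (a,b)_∞ = -1.
v=5: a=5^-3·(≡4), b=5^0·(≡3) mod 5; (4|5)=+1, (3|5)=-1; (−1)^{-3·0·2}·(+1)^0·(-1)^-3 = -1.
v=7: a=7^2·(≡1), b=7^0·(≡1) mod 7; (1|7)=+1, (1|7)=+1; (−1)^{2·0·3}·(+1)^0·(+1)^2 = +1.
v=3: a=3^-4·(≡2), b=3^2·(≡1) mod 3; (2|3)=-1, (1|3)=+1; (−1)^{-4·2·1}·(-1)^2·(+1)^-4 = +1.
v=11: a=11^1·(≡1), b=11^1·(≡3) mod 11; (1|11)=+1, (3|11)=+1; (−1)^{1·1·5}·(+1)^1·(+1)^1 = -1.
v=17: a=17^-1·(≡2), b=17^0·(≡6) mod 17; (2|17)=+1, (6|17)=-1; (−1)^{-1·0·8}·(+1)^0·(-1)^-1 = -1.
v=23: a=23^4·(≡14), b=23^2·(≡3) mod 23; (14|23)=-1, (3|23)=+1; (−1)^{4·2·11}·(-1)^2·(+1)^4 = +1.
v=19: a=19^1·(≡6), b=19^0·(≡7) mod 19; (6|19)=+1, (7|19)=+1; (−1)^{1·0·9}·(+1)^0·(+1)^1 = +1.
|Ram(-35530, -143)| = 4, even; anisotropic at {5, 11, 17, ∞}.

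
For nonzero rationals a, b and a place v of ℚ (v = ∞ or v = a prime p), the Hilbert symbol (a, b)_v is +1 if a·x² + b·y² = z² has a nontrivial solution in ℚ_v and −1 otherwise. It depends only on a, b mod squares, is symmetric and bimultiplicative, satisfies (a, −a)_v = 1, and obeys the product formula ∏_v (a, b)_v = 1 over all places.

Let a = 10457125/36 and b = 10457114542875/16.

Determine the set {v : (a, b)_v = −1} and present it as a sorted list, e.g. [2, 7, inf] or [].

(a, b) ≡ (418285, 692835) mod (ℚ^×)²; places V = {2, 3, 5, 7, 11, 13, 17, 19, 37, ∞}.
(a,b)_37: α=1, u≡18; β=2, v≡4 (mod 37); (18|37)=-1, (4|37)=+1; sign (−1)^0·-1^2·+1^1 = +1.
(a,b)_19: α=1, u≡18; β=1, v≡6 (mod 19); (18|19)=-1, (6|19)=+1; sign (−1)^1·-1^1·+1^1 = +1.
(a,b)_11: α=0, u≡10; β=1, v≡8 (mod 11); (10|11)=-1, (8|11)=-1; sign (−1)^0·-1^1·-1^0 = -1.
(a,b)_∞: sgn(418285)=+, sgn(692835)=+, so +1.
(a,b)_17: α=1, u≡7; β=1, v≡7 (mod 17); (7|17)=-1, (7|17)=-1; sign (−1)^0·-1^1·-1^1 = +1.
(a,b)_3: α=-2, u≡1; β=3, v≡2 (mod 3); (1|3)=+1, (2|3)=-1; sign (−1)^0·+1^3·-1^-2 = +1.
(a,b)_13: α=0, u≡12; β=1, v≡2 (mod 13); (12|13)=+1, (2|13)=-1; sign (−1)^0·+1^1·-1^0 = +1.
(a,b)_2: α=-2, β=-4; u≡5, v≡3 (mod 8); ε(u)ε(v)=0·1, αω(v)=-2·1, βω(u)=-4·1; sum ≡ 0  ⇒  +1.
(a,b)_7: α=1, u≡5; β=2, v≡6 (mod 7); (5|7)=-1, (6|7)=-1; sign (−1)^0·-1^2·-1^1 = -1.
(a,b)_5: α=3, u≡2; β=3, v≡3 (mod 5); (2|5)=-1, (3|5)=-1; sign (−1)^0·-1^3·-1^3 = +1.
Ram(418285, 692835) = {7, 11}; no ℚ_7-point on the conic.

[7, 11]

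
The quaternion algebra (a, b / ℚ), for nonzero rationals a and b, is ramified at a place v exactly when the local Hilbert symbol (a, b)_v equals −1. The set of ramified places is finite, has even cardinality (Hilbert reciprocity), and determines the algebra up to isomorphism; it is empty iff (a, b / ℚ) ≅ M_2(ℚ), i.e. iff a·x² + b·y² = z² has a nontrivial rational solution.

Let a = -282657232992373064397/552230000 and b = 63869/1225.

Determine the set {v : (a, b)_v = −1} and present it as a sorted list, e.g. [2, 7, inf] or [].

(a, b) ≡ (-167739, 221) mod (ℚ^×)²; places V = {2, 3, 5, 7, 11, 13, 17, 19, 23, 37, ∞}.
(a,b)_2: α=-4, β=0; u≡5, v≡5 (mod 8); ε(u)ε(v)=0·0, αω(v)=-4·1, βω(u)=0·1; sum ≡ 0  ⇒  +1.
(a,b)_3: α=3, u≡1; β=0, v≡2 (mod 3); (1|3)=+1, (2|3)=-1; sign (−1)^0·+1^0·-1^3 = -1.
(a,b)_19: α=4, u≡13; β=0, v≡18 (mod 19); (13|19)=-1, (18|19)=-1; sign (−1)^0·-1^0·-1^4 = +1.
(a,b)_11: α=1, u≡2; β=0, v≡9 (mod 11); (2|11)=-1, (9|11)=+1; sign (−1)^0·-1^0·+1^1 = +1.
(a,b)_∞: sgn(-167739)=−, sgn(221)=+, so +1.
(a,b)_7: α=-4, u≡2; β=-2, v≡2 (mod 7); (2|7)=+1, (2|7)=+1; sign (−1)^0·+1^-2·+1^-4 = +1.
(a,b)_37: α=2, u≡23; β=0, v≡11 (mod 37); (23|37)=-1, (11|37)=+1; sign (−1)^0·-1^0·+1^2 = +1.
(a,b)_5: α=-4, u≡1; β=-2, v≡1 (mod 5); (1|5)=+1, (1|5)=+1; sign (−1)^0·+1^-2·+1^-4 = +1.
(a,b)_23: α=-1, u≡21; β=0, v≡15 (mod 23); (21|23)=-1, (15|23)=-1; sign (−1)^0·-1^0·-1^-1 = -1.
(a,b)_17: α=7, u≡14; β=3, v≡13 (mod 17); (14|17)=-1, (13|17)=+1; sign (−1)^0·-1^3·+1^7 = -1.
(a,b)_13: α=1, u≡8; β=1, v≡4 (mod 13); (8|13)=-1, (4|13)=+1; sign (−1)^0·-1^1·+1^1 = -1.
Ram(-167739, 221) = {3, 13, 17, 23}; no ℚ_3-point on the conic.

[3, 13, 17, 23]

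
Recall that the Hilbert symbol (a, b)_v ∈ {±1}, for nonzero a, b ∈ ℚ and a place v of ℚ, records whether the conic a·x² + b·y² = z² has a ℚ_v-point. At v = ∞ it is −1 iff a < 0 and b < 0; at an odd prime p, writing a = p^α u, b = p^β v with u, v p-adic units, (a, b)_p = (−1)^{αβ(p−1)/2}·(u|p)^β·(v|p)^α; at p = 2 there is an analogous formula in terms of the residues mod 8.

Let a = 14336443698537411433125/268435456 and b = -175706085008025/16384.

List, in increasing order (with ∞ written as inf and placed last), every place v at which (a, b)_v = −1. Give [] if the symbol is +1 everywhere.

Mod squares: a ≡ 13, b ≡ -481. Check v ∈ {∞, 2, 3, 5, 11, 13, 37}.
v=11: a=11^6·(≡8), b=11^4·(≡5) mod 11; (8|11)=-1, (5|11)=+1; (−1)^{6·4·5}·(-1)^4·(+1)^6 = +1.
v=3: a=3^12·(≡1), b=3^6·(≡2) mod 3; (1|3)=+1, (2|3)=-1; (−1)^{12·6·1}·(+1)^6·(-1)^12 = +1.
v=2: v_2(a)=-28, v_2(b)=-14; units ≡ 5, 7 (mod 8); ε·ε+αω+βω = 0·1+-28·0+-14·1 ≡ 0  ⇒  (a,b)_2 = +1.
v=13: a=13^1·(≡12), b=13^1·(≡7) mod 13; (12|13)=+1, (7|13)=-1; (−1)^{1·1·6}·(+1)^1·(-1)^1 = -1.
v=∞: 13 > 0 and -481 < 0  ⇒  (a,b)_∞ = +1.
v=37: a=37^4·(≡6), b=37^3·(≡15) mod 37; (6|37)=-1, (15|37)=-1; (−1)^{4·3·18}·(-1)^3·(-1)^4 = -1.
v=5: a=5^4·(≡3), b=5^2·(≡1) mod 5; (3|5)=-1, (1|5)=+1; (−1)^{4·2·2}·(-1)^2·(+1)^4 = +1.
|Ram(13, -481)| = 2, even; anisotropic at {13, 37}.

[13, 37]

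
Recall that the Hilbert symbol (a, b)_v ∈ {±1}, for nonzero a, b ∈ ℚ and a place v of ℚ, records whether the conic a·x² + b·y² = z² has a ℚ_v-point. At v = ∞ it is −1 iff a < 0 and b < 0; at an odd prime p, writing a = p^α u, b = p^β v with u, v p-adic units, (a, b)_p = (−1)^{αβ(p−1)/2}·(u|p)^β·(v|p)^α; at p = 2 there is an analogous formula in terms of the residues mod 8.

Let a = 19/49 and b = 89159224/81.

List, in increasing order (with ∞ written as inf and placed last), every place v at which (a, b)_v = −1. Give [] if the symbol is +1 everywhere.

[11, 19, 23, 29]

(a, b) ≡ (19, 454894) mod (ℚ^×)²; places V = {2, 3, 7, 11, 19, 23, 29, 31, ∞}.
(a,b)_2: α=0, β=3; u≡3, v≡7 (mod 8); ε(u)ε(v)=1·1, αω(v)=0·0, βω(u)=3·1; sum ≡ 0  ⇒  +1.
(a,b)_23: α=0, u≡14; β=1, v≡21 (mod 23); (14|23)=-1, (21|23)=-1; sign (−1)^0·-1^1·-1^0 = -1.
(a,b)_29: α=0, u≡14; β=1, v≡11 (mod 29); (14|29)=-1, (11|29)=-1; sign (−1)^0·-1^1·-1^0 = -1.
(a,b)_19: α=1, u≡7; β=0, v≡18 (mod 19); (7|19)=+1, (18|19)=-1; sign (−1)^0·+1^0·-1^1 = -1.
(a,b)_3: α=0, u≡1; β=-4, v≡1 (mod 3); (1|3)=+1, (1|3)=+1; sign (−1)^0·+1^-4·+1^0 = +1.
(a,b)_7: α=-2, u≡5; β=2, v≡6 (mod 7); (5|7)=-1, (6|7)=-1; sign (−1)^0·-1^2·-1^-2 = +1.
(a,b)_31: α=0, u≡20; β=1, v≡27 (mod 31); (20|31)=+1, (27|31)=-1; sign (−1)^0·+1^1·-1^0 = +1.
(a,b)_11: α=0, u≡6; β=1, v≡3 (mod 11); (6|11)=-1, (3|11)=+1; sign (−1)^0·-1^1·+1^0 = -1.
(a,b)_∞: sgn(19)=+, sgn(454894)=+, so +1.
(19, 454894 / ℚ) ramifies at {11, 19, 23, 29}: a division algebra.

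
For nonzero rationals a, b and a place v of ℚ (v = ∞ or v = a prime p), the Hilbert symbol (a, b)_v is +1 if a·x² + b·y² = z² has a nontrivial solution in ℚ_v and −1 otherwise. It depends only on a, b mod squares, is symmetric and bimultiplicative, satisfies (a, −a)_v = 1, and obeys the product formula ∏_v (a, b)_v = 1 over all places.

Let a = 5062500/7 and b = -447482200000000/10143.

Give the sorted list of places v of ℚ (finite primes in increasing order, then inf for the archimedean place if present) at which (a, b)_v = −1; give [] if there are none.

[2, 7, 11, 23]

Mod squares: a ≡ 7, b ≡ -506. Check v ∈ {∞, 2, 3, 5, 7, 11, 23, 41}.
v=∞: 7 > 0 and -506 < 0  ⇒  (a,b)_∞ = +1.
v=7: a=7^-1·(≡2), b=7^-2·(≡6) mod 7; (2|7)=+1, (6|7)=-1; (−1)^{-1·-2·3}·(+1)^-2·(-1)^-1 = -1.
v=23: a=23^0·(≡22), b=23^-1·(≡6) mod 23; (22|23)=-1, (6|23)=+1; (−1)^{0·-1·11}·(-1)^-1·(+1)^0 = -1.
v=3: a=3^4·(≡1), b=3^-2·(≡1) mod 3; (1|3)=+1, (1|3)=+1; (−1)^{4·-2·1}·(+1)^-2·(+1)^4 = +1.
v=41: a=41^0·(≡27), b=41^2·(≡3) mod 41; (27|41)=-1, (3|41)=-1; (−1)^{0·2·20}·(-1)^2·(-1)^0 = +1.
v=11: a=11^0·(≡2), b=11^3·(≡4) mod 11; (2|11)=-1, (4|11)=+1; (−1)^{0·3·5}·(-1)^3·(+1)^0 = -1.
v=5: a=5^6·(≡2), b=5^8·(≡1) mod 5; (2|5)=-1, (1|5)=+1; (−1)^{6·8·2}·(-1)^8·(+1)^6 = +1.
v=2: v_2(a)=2, v_2(b)=9; units ≡ 7, 3 (mod 8); ε·ε+αω+βω = 1·1+2·1+9·0 ≡ 1  ⇒  (a,b)_2 = -1.
(7, -506 / ℚ) ramifies at {2, 7, 11, 23}: a division algebra.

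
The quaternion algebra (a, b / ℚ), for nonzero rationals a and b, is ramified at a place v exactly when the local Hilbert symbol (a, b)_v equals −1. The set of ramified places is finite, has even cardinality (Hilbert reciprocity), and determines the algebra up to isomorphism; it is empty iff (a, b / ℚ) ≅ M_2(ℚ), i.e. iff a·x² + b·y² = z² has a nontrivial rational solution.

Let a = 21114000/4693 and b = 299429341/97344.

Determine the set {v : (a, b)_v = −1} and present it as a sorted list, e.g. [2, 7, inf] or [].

Mod squares: a ≡ 76245, b ≡ 589. Check v ∈ {∞, 2, 3, 5, 13, 17, 19, 23, 31}.
v=2: v_2(a)=4, v_2(b)=-6; units ≡ 5, 5 (mod 8); ε·ε+αω+βω = 0·0+4·1+-6·1 ≡ 0  ⇒  (a,b)_2 = +1.
v=23: a=23^1·(≡1), b=23^2·(≡20) mod 23; (1|23)=+1, (20|23)=-1; (−1)^{1·2·11}·(+1)^2·(-1)^1 = -1.
v=19: a=19^-2·(≡9), b=19^1·(≡14) mod 19; (9|19)=+1, (14|19)=-1; (−1)^{-2·1·9}·(+1)^1·(-1)^-2 = +1.
v=13: a=13^-1·(≡5), b=13^-2·(≡4) mod 13; (5|13)=-1, (4|13)=+1; (−1)^{-1·-2·6}·(-1)^-2·(+1)^-1 = +1.
v=17: a=17^1·(≡14), b=17^0·(≡14) mod 17; (14|17)=-1, (14|17)=-1; (−1)^{1·0·8}·(-1)^0·(-1)^1 = -1.
v=5: a=5^3·(≡4), b=5^0·(≡4) mod 5; (4|5)=+1, (4|5)=+1; (−1)^{3·0·2}·(+1)^0·(+1)^3 = +1.
v=3: a=3^3·(≡2), b=3^-2·(≡1) mod 3; (2|3)=-1, (1|3)=+1; (−1)^{3·-2·1}·(-1)^-2·(+1)^3 = +1.
v=31: a=31^0·(≡2), b=31^3·(≡25) mod 31; (2|31)=+1, (25|31)=+1; (−1)^{0·3·15}·(+1)^3·(+1)^0 = +1.
v=∞: 76245 > 0 and 589 > 0  ⇒  (a,b)_∞ = +1.
Ram(76245, 589) = {17, 23}; no ℚ_17-point on the conic.

[17, 23]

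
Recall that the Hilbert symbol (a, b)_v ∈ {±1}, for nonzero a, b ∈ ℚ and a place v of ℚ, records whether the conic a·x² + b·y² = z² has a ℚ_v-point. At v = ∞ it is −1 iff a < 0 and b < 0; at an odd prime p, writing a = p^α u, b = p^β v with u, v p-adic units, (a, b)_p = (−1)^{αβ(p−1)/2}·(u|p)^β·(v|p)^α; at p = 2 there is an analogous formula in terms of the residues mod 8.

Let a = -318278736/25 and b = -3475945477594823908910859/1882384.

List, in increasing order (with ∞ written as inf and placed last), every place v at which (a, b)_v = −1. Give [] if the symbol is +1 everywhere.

[37, inf]

Mod squares: a ≡ -2210269, b ≡ -71299. Check v ∈ {∞, 2, 3, 5, 7, 13, 31, 37, 41, 47}.
v=37: a=37^1·(≡6), b=37^3·(≡33) mod 37; (6|37)=-1, (33|37)=+1; (−1)^{1·3·18}·(-1)^3·(+1)^1 = -1.
v=5: a=5^-2·(≡4), b=5^0·(≡4) mod 5; (4|5)=+1, (4|5)=+1; (−1)^{-2·0·2}·(+1)^0·(+1)^-2 = +1.
v=31: a=31^1·(≡7), b=31^2·(≡20) mod 31; (7|31)=+1, (20|31)=+1; (−1)^{1·2·15}·(+1)^2·(+1)^1 = +1.
v=3: a=3^2·(≡2), b=3^10·(≡2) mod 3; (2|3)=-1, (2|3)=-1; (−1)^{2·10·1}·(-1)^10·(-1)^2 = +1.
v=7: a=7^0·(≡2), b=7^-6·(≡3) mod 7; (2|7)=+1, (3|7)=-1; (−1)^{0·-6·3}·(+1)^-6·(-1)^0 = +1.
v=∞: -2210269 < 0 and -71299 < 0  ⇒  (a,b)_∞ = -1.
v=41: a=41^1·(≡28), b=41^3·(≡19) mod 41; (28|41)=-1, (19|41)=-1; (−1)^{1·3·20}·(-1)^3·(-1)^1 = +1.
v=2: v_2(a)=4, v_2(b)=-4; units ≡ 3, 5 (mod 8); ε·ε+αω+βω = 1·0+4·1+-4·1 ≡ 0  ⇒  (a,b)_2 = +1.
v=47: a=47^1·(≡40), b=47^3·(≡3) mod 47; (40|47)=-1, (3|47)=+1; (−1)^{1·3·23}·(-1)^3·(+1)^1 = +1.
v=13: a=13^0·(≡9), b=13^2·(≡8) mod 13; (9|13)=+1, (8|13)=-1; (−1)^{0·2·6}·(+1)^2·(-1)^0 = +1.
Ram(-2210269, -71299) = {37, ∞}; no ℚ_37-point on the conic.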